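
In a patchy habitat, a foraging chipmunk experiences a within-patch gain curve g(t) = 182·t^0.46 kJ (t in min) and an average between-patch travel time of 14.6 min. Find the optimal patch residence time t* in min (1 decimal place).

12.4 min

By the marginal value theorem, leave when the instantaneous gain rate g'(t) equals the habitat-wide average g(t)/(T + t).
g'(t) = 0.46·182·t^-0.54. Setting 0.46·182·t^-0.54 = 182·t^0.46/(14.6+t) gives 0.46(14.6+t) = t, so 0.54·t = 0.46×14.6.
t* = 0.46×14.6/0.54 = 12.44 min.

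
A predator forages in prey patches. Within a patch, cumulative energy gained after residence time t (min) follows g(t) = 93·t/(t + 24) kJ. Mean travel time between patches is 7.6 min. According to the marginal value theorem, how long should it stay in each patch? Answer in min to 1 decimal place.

By the marginal value theorem, leave when the instantaneous gain rate g'(t) equals the habitat-wide average g(t)/(T + t).
g'(t) = 93·24/(t + 24)². Setting 93·24/(t+24)² = 93t/[(t+24)(7.6+t)] gives 24(7.6+t) = t(t+24), so t² = 24×7.6 = 182.4.
t* = √182.4 = 13.51 min.

13.5 min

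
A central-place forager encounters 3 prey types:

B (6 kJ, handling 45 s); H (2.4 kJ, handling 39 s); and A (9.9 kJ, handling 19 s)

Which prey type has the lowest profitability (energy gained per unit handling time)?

H

In descending order of E/h:
A: 9.9/19 = 0.521 kJ/s
B: 6/45 = 0.133 kJ/s
H: 2.4/39 = 0.0615 kJ/s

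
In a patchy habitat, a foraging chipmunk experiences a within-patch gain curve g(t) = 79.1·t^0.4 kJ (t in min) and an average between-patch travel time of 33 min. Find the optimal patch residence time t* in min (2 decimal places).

Maximise g(t)/(T+t): set derivative to zero → g'(t)(T+t) = g(t).
g'(t) = 0.4·79.1·t^-0.6. Setting 0.4·79.1·t^-0.6 = 79.1·t^0.4/(33+t) gives 0.4(33+t) = t, so 0.60·t = 0.4×33.
t* = 0.4×33/0.60 = 22 min.

22.00 min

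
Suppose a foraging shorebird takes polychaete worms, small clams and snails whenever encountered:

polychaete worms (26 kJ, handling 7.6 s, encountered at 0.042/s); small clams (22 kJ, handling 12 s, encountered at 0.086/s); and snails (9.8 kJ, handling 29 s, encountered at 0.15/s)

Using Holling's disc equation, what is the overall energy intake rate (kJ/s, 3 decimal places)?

0.665 kJ/s

Energy encountered per unit search time: 0.042×26 + 0.086×22 + 0.15×9.8 = 4.454 kJ/s.
Handling time per unit search time: 0.042×7.6 + 0.086×12 + 0.15×29 = 5.701.
Rate = 4.454/(1 + 5.701) = 0.6647 kJ/s.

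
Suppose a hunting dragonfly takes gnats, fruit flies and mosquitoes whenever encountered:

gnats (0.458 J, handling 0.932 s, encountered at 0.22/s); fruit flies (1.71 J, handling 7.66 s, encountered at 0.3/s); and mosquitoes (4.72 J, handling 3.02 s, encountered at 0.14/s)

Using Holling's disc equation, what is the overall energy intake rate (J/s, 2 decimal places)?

R = Σλ_iE_i / (1 + Σλ_ih_i)
Numerator: 0.22×0.458 + 0.3×1.71 + 0.14×4.72 = 1.275
Denominator: 1 + 0.22×0.932 + 0.3×7.66 + 0.14×3.02 = 3.926
R = 1.275/3.926 = 0.3247 J/s

0.32 J/s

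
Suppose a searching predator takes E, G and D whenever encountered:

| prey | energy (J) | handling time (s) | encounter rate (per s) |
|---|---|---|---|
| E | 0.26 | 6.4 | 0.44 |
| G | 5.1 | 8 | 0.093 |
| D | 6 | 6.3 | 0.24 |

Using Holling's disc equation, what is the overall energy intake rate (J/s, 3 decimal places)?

0.334 J/s

R = Σλ_iE_i / (1 + Σλ_ih_i)
Numerator: 0.44×0.26 + 0.093×5.1 + 0.24×6 = 2.029
Denominator: 1 + 0.44×6.4 + 0.093×8 + 0.24×6.3 = 6.072
R = 2.029/6.072 = 0.3341 J/s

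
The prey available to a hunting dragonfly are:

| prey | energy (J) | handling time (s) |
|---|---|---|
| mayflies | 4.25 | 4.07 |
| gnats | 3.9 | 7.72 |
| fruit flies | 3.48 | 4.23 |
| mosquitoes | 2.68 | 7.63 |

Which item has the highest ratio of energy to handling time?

mayflies

In descending order of E/h:
mayflies: 4.25/4.07 = 1.04 J/s
fruit flies: 3.48/4.23 = 0.823 J/s
gnats: 3.9/7.72 = 0.505 J/s
mosquitoes: 2.68/7.63 = 0.351 J/s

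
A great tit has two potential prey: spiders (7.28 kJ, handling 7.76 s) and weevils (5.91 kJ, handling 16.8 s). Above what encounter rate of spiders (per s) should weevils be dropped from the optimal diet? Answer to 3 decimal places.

0.077 per s

The zero-one rule: include weevils iff E₂/h₂ > λE₁/(1+λh₁). Equality gives the switch point.
λE₁h₂ = E₂ + λE₂h₁ ⇒ λ = E₂/(E₁h₂ − E₂h₁) = 5.91/(122.3 − 45.86) = 0.07731 per s.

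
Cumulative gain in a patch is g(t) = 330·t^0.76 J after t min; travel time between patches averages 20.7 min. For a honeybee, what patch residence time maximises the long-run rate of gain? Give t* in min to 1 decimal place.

65.5 min

Maximise g(t)/(T+t): set derivative to zero → g'(t)(T+t) = g(t).
g'(t) = 0.76·330·t^-0.24. Setting 0.76·330·t^-0.24 = 330·t^0.76/(20.7+t) gives 0.76(20.7+t) = t, so 0.24·t = 0.76×20.7.
t* = 0.76×20.7/0.24 = 65.55 min.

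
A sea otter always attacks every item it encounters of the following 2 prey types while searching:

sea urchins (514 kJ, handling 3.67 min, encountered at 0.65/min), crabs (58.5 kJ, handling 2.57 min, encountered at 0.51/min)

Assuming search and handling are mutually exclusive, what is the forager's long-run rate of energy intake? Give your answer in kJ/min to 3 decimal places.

77.496 kJ/min

Energy encountered per unit search time: 0.65×514 + 0.51×58.5 = 363.9 kJ/min.
Handling time per unit search time: 0.65×3.67 + 0.51×2.57 = 3.696.
Rate = 363.9/(1 + 3.696) = 77.5 kJ/min.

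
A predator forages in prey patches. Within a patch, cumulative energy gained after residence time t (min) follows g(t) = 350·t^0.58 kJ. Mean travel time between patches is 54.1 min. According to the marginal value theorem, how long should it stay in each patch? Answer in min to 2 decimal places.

Maximise g(t)/(T+t): set derivative to zero → g'(t)(T+t) = g(t).
g'(t) = 0.58·350·t^-0.42. Setting 0.58·350·t^-0.42 = 350·t^0.58/(54.1+t) gives 0.58(54.1+t) = t, so 0.42·t = 0.58×54.1.
t* = 0.58×54.1/0.42 = 74.71 min.

74.71 min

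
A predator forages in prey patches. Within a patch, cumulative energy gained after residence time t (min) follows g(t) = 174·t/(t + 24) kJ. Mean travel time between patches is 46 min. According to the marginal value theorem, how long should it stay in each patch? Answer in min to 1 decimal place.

33.2 min

Optimal t* satisfies g'(t*) = g(t*)/(T + t*).
g'(t) = 174·24/(t + 24)². Setting 174·24/(t+24)² = 174t/[(t+24)(46+t)] gives 24(46+t) = t(t+24), so t² = 24×46 = 1104.
t* = √1104 = 33.23 min.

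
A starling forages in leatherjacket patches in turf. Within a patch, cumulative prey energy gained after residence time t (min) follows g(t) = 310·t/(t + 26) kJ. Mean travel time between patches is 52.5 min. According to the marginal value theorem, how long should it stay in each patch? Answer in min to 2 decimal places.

36.95 min

By the marginal value theorem, leave when the instantaneous gain rate g'(t) equals the habitat-wide average g(t)/(T + t).
g'(t) = 310·26/(t + 26)². Setting 310·26/(t+26)² = 310t/[(t+26)(52.5+t)] gives 26(52.5+t) = t(t+26), so t² = 26×52.5 = 1365.
t* = √1365 = 36.95 min.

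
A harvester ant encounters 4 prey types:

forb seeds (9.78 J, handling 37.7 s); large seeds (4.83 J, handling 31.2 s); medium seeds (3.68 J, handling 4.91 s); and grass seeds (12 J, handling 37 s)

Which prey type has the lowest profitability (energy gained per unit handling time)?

large seeds

Profitability E/h (J/s): forb seeds = 9.78/37.7 = 0.259, large seeds = 4.83/31.2 = 0.155, medium seeds = 3.68/4.91 = 0.749, grass seeds = 12/37 = 0.324.
Ranked: medium seeds > grass seeds > forb seeds > large seeds.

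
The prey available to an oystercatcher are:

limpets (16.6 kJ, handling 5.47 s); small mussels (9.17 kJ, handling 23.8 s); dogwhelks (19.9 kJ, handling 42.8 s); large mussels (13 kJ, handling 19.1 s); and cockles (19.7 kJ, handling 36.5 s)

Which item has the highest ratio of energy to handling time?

Profitability E/h (kJ/s): limpets = 16.6/5.47 = 3.03, small mussels = 9.17/23.8 = 0.385, dogwhelks = 19.9/42.8 = 0.465, large mussels = 13/19.1 = 0.681, cockles = 19.7/36.5 = 0.54.
Ranked: limpets > large mussels > cockles > dogwhelks > small mussels.

limpets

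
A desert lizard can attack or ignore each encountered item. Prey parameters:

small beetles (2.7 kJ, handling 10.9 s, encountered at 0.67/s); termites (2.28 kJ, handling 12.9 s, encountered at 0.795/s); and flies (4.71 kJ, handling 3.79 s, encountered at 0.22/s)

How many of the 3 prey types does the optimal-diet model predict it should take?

1

Rank by E/h (kJ/s): flies 1.24, small beetles 0.248, termites 0.177. Include each in turn until the next type's E/h falls below the running intake rate.
Rate on top 1: 0.5651. small beetles: 0.248 < 0.5651 → exclude; stop.
Optimal diet: flies — 1 of 3 types.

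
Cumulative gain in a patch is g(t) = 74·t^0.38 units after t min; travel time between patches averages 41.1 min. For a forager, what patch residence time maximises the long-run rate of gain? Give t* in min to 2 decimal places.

25.19 min

By the marginal value theorem, leave when the instantaneous gain rate g'(t) equals the habitat-wide average g(t)/(T + t).
g'(t) = 0.38·74·t^-0.62. Setting 0.38·74·t^-0.62 = 74·t^0.38/(41.1+t) gives 0.38(41.1+t) = t, so 0.62·t = 0.38×41.1.
t* = 0.38×41.1/0.62 = 25.19 min.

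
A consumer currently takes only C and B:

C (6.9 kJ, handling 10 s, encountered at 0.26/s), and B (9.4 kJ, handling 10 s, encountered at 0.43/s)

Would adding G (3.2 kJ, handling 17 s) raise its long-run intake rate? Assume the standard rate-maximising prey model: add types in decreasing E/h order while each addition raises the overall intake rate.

Current rate: (0.26×6.9 + 0.43×9.4)/(1 + 0.26×10 + 0.43×10) = 0.7387 kJ/s.
Profitability of G: 3.2/17 = 0.1882 kJ/s.
Since 0.1882 < R, time spent handling G is better spent searching.

No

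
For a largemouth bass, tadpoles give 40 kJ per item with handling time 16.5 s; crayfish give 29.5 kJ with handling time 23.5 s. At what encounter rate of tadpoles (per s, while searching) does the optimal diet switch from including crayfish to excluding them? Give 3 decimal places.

0.065 per s

The zero-one rule: include crayfish iff E₂/h₂ > λE₁/(1+λh₁). Equality gives the switch point.
λE₁h₂ = E₂ + λE₂h₁ ⇒ λ = E₂/(E₁h₂ − E₂h₁) = 29.5/(940 − 486.8) = 0.06509 per s.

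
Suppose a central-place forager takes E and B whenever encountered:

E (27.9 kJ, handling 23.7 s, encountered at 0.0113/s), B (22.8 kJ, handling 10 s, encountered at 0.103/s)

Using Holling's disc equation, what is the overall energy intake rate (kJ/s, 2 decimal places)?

1.16 kJ/s

Energy encountered per unit search time: 0.0113×27.9 + 0.103×22.8 = 2.664 kJ/s.
Handling time per unit search time: 0.0113×23.7 + 0.103×10 = 1.298.
Rate = 2.664/(1 + 1.298) = 1.159 kJ/s.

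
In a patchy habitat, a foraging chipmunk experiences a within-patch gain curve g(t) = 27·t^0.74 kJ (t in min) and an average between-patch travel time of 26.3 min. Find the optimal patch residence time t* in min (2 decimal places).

Maximise g(t)/(T+t): set derivative to zero → g'(t)(T+t) = g(t).
g'(t) = 0.74·27·t^-0.26. Setting 0.74·27·t^-0.26 = 27·t^0.74/(26.3+t) gives 0.74(26.3+t) = t, so 0.26·t = 0.74×26.3.
t* = 0.74×26.3/0.26 = 74.85 min.

74.85 min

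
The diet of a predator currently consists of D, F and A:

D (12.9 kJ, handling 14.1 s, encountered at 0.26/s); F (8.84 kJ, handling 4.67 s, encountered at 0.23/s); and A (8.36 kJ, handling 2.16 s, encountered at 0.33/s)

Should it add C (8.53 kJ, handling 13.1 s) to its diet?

Intake rate on the current diet: R = (0.26×12.9 + 0.23×8.84 + 0.33×8.36) / (1 + 0.26×14.1 + 0.23×4.67 + 0.33×2.16) = 8.146/6.453 = 1.262 kJ/s.
C: E/h = 8.53/13.1 = 0.6511 kJ/s.
0.6511 < 1.262, so adding C would lower the average — exclude it.

No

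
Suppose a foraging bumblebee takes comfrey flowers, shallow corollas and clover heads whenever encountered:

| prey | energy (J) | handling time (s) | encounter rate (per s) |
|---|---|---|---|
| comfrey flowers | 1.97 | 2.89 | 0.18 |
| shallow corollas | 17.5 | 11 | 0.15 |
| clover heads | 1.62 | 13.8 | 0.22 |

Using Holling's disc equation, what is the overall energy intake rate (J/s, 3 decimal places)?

Energy encountered per unit search time: 0.18×1.97 + 0.15×17.5 + 0.22×1.62 = 3.336 J/s.
Handling time per unit search time: 0.18×2.89 + 0.15×11 + 0.22×13.8 = 5.206.
Rate = 3.336/(1 + 5.206) = 0.5375 J/s.

0.538 J/s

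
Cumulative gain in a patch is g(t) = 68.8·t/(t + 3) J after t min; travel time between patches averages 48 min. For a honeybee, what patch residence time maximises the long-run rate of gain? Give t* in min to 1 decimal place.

12.0 min

Optimal t* satisfies g'(t*) = g(t*)/(T + t*).
g'(t) = 68.8·3/(t + 3)². Setting 68.8·3/(t+3)² = 68.8t/[(t+3)(48+t)] gives 3(48+t) = t(t+3), so t² = 3×48 = 144.
t* = √144 = 12 min.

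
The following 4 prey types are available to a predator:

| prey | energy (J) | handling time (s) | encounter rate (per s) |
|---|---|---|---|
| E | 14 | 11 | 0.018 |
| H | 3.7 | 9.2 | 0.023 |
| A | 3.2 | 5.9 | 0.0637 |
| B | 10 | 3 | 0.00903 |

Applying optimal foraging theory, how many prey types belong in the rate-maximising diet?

E/h in descending order: B 3.33, E 1.27, A 0.542, H 0.402 J/s. The optimal diet is the largest prefix of this list for which every included type satisfies E_i/h_i > R on the types above it.
Rate on top 1: 0.08792. E: 1.27 > 0.08792 → include.
Rate on top 2: 0.2794. A: 0.542 > 0.2794 → include.
Rate on top 3: 0.3411. H: 0.402 > 0.3411 → include.
Optimal diet: B, E, A, H — 4 of 4 types.

4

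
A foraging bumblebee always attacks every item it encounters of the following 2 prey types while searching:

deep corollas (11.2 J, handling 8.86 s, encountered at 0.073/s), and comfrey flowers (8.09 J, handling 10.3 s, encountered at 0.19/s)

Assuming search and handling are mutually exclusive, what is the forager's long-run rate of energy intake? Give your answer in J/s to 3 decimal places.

0.653 J/s

R = (0.073×11.2 + 0.19×8.09) / (1 + 0.073×8.86 + 0.19×10.3) = 2.355/3.604 = 0.6534 J/s.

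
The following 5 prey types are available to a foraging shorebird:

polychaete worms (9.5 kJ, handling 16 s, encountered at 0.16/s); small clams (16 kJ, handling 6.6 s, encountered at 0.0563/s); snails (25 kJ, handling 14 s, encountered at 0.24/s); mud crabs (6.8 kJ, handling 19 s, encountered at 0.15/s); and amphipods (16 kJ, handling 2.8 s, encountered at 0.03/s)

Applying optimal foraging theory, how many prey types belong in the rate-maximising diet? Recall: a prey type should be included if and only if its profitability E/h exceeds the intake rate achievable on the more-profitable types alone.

3

Rank by E/h (kJ/s): amphipods 5.71, small clams 2.42, snails 1.79, polychaete worms 0.594, mud crabs 0.358. Include each in turn until the next type's E/h falls below the running intake rate.
Rate on top 1: 0.4428. small clams: 2.42 > 0.4428 → include.
Rate on top 2: 0.9486. snails: 1.79 > 0.9486 → include.
Rate on top 3: 1.533. polychaete worms: 0.594 < 1.533 → exclude; stop.
Optimal diet: amphipods, small clams, snails — 3 of 5 types.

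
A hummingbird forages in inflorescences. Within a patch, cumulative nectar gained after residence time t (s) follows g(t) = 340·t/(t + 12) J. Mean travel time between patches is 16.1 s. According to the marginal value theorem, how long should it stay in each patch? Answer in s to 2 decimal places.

13.90 s

Maximise g(t)/(T+t): set derivative to zero → g'(t)(T+t) = g(t).
g'(t) = 340·12/(t + 12)². Setting 340·12/(t+12)² = 340t/[(t+12)(16.1+t)] gives 12(16.1+t) = t(t+12), so t² = 12×16.1 = 193.2.
t* = √193.2 = 13.9 s.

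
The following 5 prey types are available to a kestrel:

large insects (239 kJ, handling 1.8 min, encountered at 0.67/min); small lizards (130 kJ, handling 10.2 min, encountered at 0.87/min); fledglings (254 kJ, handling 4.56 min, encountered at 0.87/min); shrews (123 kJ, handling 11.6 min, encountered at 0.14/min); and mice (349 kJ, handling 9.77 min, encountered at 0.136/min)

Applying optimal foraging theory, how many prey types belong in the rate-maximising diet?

E/h in descending order: large insects 133, fledglings 55.7, mice 35.7, small lizards 12.7, shrews 10.6 kJ/min. The optimal diet is the largest prefix of this list for which every included type satisfies E_i/h_i > R on the types above it.
Rate on top 1: 72.59. fledglings: 55.7 < 72.59 → exclude; stop.
Optimal diet: large insects — 1 of 5 types.

1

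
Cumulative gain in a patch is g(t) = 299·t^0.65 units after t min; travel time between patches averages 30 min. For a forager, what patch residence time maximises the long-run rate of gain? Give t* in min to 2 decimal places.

Maximise g(t)/(T+t): set derivative to zero → g'(t)(T+t) = g(t).
g'(t) = 0.65·299·t^-0.35. Setting 0.65·299·t^-0.35 = 299·t^0.65/(30+t) gives 0.65(30+t) = t, so 0.35·t = 0.65×30.
t* = 0.65×30/0.35 = 55.71 min.

55.71 min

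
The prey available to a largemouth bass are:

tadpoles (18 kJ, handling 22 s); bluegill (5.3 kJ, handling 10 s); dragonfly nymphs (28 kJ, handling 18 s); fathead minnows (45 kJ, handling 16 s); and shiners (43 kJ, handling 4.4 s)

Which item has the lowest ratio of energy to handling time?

Profitability E/h (kJ/s): tadpoles = 18/22 = 0.818, bluegill = 5.3/10 = 0.53, dragonfly nymphs = 28/18 = 1.56, fathead minnows = 45/16 = 2.81, shiners = 43/4.4 = 9.77.
Ranked: shiners > fathead minnows > dragonfly nymphs > tadpoles > bluegill.

bluegill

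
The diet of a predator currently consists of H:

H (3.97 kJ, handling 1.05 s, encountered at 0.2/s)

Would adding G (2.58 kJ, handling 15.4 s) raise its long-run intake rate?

Current rate: (0.2×3.97)/(1 + 0.2×1.05) = 0.6562 kJ/s.
Profitability of G: 2.58/15.4 = 0.1675 kJ/s.
0.1675 < 0.6562, so adding G would lower the average — exclude it.

No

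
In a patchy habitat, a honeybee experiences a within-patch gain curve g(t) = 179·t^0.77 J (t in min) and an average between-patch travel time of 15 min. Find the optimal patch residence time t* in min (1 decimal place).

50.2 min

Maximise g(t)/(T+t): set derivative to zero → g'(t)(T+t) = g(t).
g'(t) = 0.77·179·t^-0.23. Setting 0.77·179·t^-0.23 = 179·t^0.77/(15+t) gives 0.77(15+t) = t, so 0.23·t = 0.77×15.
t* = 0.77×15/0.23 = 50.22 min.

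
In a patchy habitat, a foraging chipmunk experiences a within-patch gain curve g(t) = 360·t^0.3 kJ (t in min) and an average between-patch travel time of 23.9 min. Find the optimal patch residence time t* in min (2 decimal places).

10.24 min

By the marginal value theorem, leave when the instantaneous gain rate g'(t) equals the habitat-wide average g(t)/(T + t).
g'(t) = 0.3·360·t^-0.7. Setting 0.3·360·t^-0.7 = 360·t^0.3/(23.9+t) gives 0.3(23.9+t) = t, so 0.70·t = 0.3×23.9.
t* = 0.3×23.9/0.70 = 10.24 min.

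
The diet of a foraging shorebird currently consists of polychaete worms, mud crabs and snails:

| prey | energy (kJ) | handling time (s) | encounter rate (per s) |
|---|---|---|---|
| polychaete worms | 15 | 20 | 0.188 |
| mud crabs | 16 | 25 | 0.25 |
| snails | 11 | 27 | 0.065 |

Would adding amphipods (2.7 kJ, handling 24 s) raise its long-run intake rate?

On polychaete worms, mud crabs and snails alone, R = ΣλE/(1+Σλh) = 7.535/12.77 = 0.5903 kJ/s.
amphipods: E/h = 2.7/24 = 0.1125 kJ/s.
Since 0.1125 < R, time spent handling amphipods is better spent searching.

No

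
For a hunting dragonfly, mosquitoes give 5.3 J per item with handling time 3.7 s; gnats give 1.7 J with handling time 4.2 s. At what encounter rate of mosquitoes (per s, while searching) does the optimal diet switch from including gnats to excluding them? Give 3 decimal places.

At the threshold, the rate on mosquitoes alone equals the profitability of gnats: λ·5.3/(1 + λ·3.7) = 1.7/4.2 = 0.4048.
Rearranging, λ(5.3 − 0.4048×3.7) = 0.4048, so λ = 0.4048/3.802 = 0.1064 per s.

0.106 per s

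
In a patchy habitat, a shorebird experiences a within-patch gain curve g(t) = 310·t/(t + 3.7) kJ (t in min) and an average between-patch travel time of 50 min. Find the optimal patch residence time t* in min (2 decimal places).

13.60 min

Maximise g(t)/(T+t): set derivative to zero → g'(t)(T+t) = g(t).
g'(t) = 310·3.7/(t + 3.7)². Setting 310·3.7/(t+3.7)² = 310t/[(t+3.7)(50+t)] gives 3.7(50+t) = t(t+3.7), so t² = 3.7×50 = 185.
t* = √185 = 13.6 min.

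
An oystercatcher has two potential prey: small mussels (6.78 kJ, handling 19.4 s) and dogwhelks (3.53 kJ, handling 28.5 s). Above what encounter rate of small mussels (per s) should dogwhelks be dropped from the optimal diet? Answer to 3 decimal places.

0.028 per s

The zero-one rule: include dogwhelks iff E₂/h₂ > λE₁/(1+λh₁). Equality gives the switch point.
λE₁h₂ = E₂ + λE₂h₁ ⇒ λ = E₂/(E₁h₂ − E₂h₁) = 3.53/(193.2 − 68.48) = 0.0283 per s.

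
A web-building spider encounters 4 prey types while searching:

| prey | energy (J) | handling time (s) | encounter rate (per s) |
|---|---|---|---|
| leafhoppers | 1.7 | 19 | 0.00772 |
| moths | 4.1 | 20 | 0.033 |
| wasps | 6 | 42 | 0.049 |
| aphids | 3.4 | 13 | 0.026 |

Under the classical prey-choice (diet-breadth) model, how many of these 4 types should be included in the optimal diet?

3

E/h in descending order: aphids 0.262, moths 0.205, wasps 0.143, leafhoppers 0.0895 J/s. The optimal diet is the largest prefix of this list for which every included type satisfies E_i/h_i > R on the types above it.
Rate on top 1: 0.06607. moths: 0.205 > 0.06607 → include.
Rate on top 2: 0.112. wasps: 0.143 > 0.112 → include.
Rate on top 3: 0.1276. leafhoppers: 0.0895 < 0.1276 → exclude; stop.
Optimal diet: aphids, moths, wasps — 3 of 4 types.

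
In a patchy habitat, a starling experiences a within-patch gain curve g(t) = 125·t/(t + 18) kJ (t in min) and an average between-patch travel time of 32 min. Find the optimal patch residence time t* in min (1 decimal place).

By the marginal value theorem, leave when the instantaneous gain rate g'(t) equals the habitat-wide average g(t)/(T + t).
g'(t) = 125·18/(t + 18)². Setting 125·18/(t+18)² = 125t/[(t+18)(32+t)] gives 18(32+t) = t(t+18), so t² = 18×32 = 576.
t* = √576 = 24 min.

24.0 min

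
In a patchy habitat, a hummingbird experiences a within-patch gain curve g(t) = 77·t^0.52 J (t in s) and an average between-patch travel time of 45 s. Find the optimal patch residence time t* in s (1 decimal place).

Optimal t* satisfies g'(t*) = g(t*)/(T + t*).
g'(t) = 0.52·77·t^-0.48. Setting 0.52·77·t^-0.48 = 77·t^0.52/(45+t) gives 0.52(45+t) = t, so 0.48·t = 0.52×45.
t* = 0.52×45/0.48 = 48.75 s.

48.8 s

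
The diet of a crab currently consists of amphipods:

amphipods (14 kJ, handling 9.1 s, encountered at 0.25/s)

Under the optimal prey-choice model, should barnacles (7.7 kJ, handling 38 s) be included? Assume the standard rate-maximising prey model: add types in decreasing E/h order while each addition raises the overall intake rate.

Intake rate on the current diet: R = (0.25×14) / (1 + 0.25×9.1) = 3.5/3.275 = 1.069 kJ/s.
barnacles: E/h = 7.7/38 = 0.2026 kJ/s.
Since 0.2026 < R, time spent handling barnacles is better spent searching.

No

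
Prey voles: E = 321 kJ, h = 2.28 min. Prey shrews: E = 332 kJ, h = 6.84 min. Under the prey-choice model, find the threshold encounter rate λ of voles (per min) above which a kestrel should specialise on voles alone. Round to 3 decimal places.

At the threshold, the rate on voles alone equals the profitability of shrews: λ·321/(1 + λ·2.28) = 332/6.84 = 48.54.
Rearranging, λ(321 − 48.54×2.28) = 48.54, so λ = 48.54/210.3 = 0.2308 per min.

0.231 per min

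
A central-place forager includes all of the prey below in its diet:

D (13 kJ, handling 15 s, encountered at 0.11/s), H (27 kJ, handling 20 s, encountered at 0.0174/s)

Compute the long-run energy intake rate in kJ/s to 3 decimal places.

R = Σλ_iE_i / (1 + Σλ_ih_i)
Numerator: 0.11×13 + 0.0174×27 = 1.9
Denominator: 1 + 0.11×15 + 0.0174×20 = 2.998
R = 1.9/2.998 = 0.6337 kJ/s

0.634 kJ/s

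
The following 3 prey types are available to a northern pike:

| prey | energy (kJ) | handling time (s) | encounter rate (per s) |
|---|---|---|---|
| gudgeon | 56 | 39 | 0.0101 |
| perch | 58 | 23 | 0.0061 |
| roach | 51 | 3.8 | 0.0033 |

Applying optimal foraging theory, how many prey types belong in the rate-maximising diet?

Rank by E/h (kJ/s): roach 13.4, perch 2.52, gudgeon 1.44. Include each in turn until the next type's E/h falls below the running intake rate.
Rate on top 1: 0.1662. perch: 2.52 > 0.1662 → include.
Rate on top 2: 0.4529. gudgeon: 1.44 > 0.4529 → include.
Optimal diet: roach, perch, gudgeon — 3 of 3 types.

3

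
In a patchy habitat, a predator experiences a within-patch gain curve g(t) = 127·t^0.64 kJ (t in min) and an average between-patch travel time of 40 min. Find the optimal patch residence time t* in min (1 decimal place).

71.1 min

Optimal t* satisfies g'(t*) = g(t*)/(T + t*).
g'(t) = 0.64·127·t^-0.36. Setting 0.64·127·t^-0.36 = 127·t^0.64/(40+t) gives 0.64(40+t) = t, so 0.36·t = 0.64×40.
t* = 0.64×40/0.36 = 71.11 min.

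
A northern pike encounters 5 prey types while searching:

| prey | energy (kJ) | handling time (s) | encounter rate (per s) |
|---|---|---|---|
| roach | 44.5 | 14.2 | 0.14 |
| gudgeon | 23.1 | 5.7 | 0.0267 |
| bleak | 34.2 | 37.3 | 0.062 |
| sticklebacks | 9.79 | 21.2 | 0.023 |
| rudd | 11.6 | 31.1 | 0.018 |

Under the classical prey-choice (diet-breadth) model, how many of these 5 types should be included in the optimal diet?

Profitabilities (E/h, kJ/s): gudgeon 4.05, roach 3.13, bleak 0.917, sticklebacks 0.462, rudd 0.373. Add prey in this order while the next type's profitability exceeds the intake rate on those already taken.
Rate on top 1: 0.5353. roach: 3.13 > 0.5353 → include.
Rate on top 2: 2.18. bleak: 0.917 < 2.18 → exclude; stop.
Optimal diet: gudgeon, roach — 2 of 5 types.

2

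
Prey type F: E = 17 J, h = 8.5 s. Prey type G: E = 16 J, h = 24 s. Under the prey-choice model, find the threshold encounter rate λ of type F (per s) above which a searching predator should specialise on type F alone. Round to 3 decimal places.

0.059 per s

Drop type G once their profitability E₂/h₂ falls below the rate achievable on type F alone: E₂/h₂ = λE₁/(1 + λh₁).
Solve for λ: λE₁h₂ = E₂(1 + λh₁) → λ(E₁h₂ − E₂h₁) = E₂ → λ = E₂/(E₁h₂ − E₂h₁).
λ = 16/(17×24 − 16×8.5) = 16/272 = 0.05882 per s.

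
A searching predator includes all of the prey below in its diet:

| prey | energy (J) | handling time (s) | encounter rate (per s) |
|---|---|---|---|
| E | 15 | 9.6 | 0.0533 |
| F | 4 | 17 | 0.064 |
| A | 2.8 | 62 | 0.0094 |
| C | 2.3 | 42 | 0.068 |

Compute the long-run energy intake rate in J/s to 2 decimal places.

0.21 J/s

R = Σλ_iE_i / (1 + Σλ_ih_i)
Numerator: 0.0533×15 + 0.064×4 + 0.0094×2.8 + 0.068×2.3 = 1.238
Denominator: 1 + 0.0533×9.6 + 0.064×17 + 0.0094×62 + 0.068×42 = 6.038
R = 1.238/6.038 = 0.2051 J/s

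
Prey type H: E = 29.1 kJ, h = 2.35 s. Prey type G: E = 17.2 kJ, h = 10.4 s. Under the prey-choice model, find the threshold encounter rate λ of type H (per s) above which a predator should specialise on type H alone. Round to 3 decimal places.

0.066 per s

Drop type G once their profitability E₂/h₂ falls below the rate achievable on type H alone: E₂/h₂ = λE₁/(1 + λh₁).
Solve for λ: λE₁h₂ = E₂(1 + λh₁) → λ(E₁h₂ − E₂h₁) = E₂ → λ = E₂/(E₁h₂ − E₂h₁).
λ = 17.2/(29.1×10.4 − 17.2×2.35) = 17.2/262.2 = 0.06559 per s.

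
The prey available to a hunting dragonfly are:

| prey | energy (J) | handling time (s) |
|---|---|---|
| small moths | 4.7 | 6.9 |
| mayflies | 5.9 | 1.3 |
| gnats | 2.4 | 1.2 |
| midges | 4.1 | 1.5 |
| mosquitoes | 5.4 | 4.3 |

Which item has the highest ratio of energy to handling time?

mayflies

Profitability E/h (J/s): small moths = 4.7/6.9 = 0.681, mayflies = 5.9/1.3 = 4.54, gnats = 2.4/1.2 = 2, midges = 4.1/1.5 = 2.73, mosquitoes = 5.4/4.3 = 1.26.
Ranked: mayflies > midges > gnats > mosquitoes > small moths.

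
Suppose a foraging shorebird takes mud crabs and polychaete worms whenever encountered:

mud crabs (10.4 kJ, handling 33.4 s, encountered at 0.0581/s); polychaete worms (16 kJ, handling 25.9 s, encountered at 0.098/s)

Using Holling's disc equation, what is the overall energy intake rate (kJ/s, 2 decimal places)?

R = Σλ_iE_i / (1 + Σλ_ih_i)
Numerator: 0.0581×10.4 + 0.098×16 = 2.172
Denominator: 1 + 0.0581×33.4 + 0.098×25.9 = 5.479
R = 2.172/5.479 = 0.3965 kJ/s

0.40 kJ/s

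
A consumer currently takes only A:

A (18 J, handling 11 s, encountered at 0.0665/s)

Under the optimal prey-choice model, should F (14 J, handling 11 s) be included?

Yes

Current rate: (0.0665×18)/(1 + 0.0665×11) = 0.6913 J/s.
Profitability of F: 14/11 = 1.273 J/s.
Since 1.273 > R, including F increases the long-run rate.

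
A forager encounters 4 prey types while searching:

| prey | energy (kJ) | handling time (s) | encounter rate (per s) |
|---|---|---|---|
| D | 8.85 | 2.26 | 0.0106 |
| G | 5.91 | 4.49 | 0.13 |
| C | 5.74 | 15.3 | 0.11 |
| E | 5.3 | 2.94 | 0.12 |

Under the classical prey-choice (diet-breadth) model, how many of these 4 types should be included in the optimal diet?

E/h in descending order: D 3.92, E 1.8, G 1.32, C 0.375 kJ/s. The optimal diet is the largest prefix of this list for which every included type satisfies E_i/h_i > R on the types above it.
Rate on top 1: 0.09162. E: 1.8 > 0.09162 → include.
Rate on top 2: 0.5301. G: 1.32 > 0.5301 → include.
Rate on top 3: 0.7642. C: 0.375 < 0.7642 → exclude; stop.
Optimal diet: D, E, G — 3 of 4 types.

3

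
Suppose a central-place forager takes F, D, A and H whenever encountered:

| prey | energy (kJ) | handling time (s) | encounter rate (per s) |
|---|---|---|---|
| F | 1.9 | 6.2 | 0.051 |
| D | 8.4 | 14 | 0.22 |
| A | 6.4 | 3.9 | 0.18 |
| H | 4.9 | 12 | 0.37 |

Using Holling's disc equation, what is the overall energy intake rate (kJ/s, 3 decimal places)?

0.515 kJ/s

R = Σλ_iE_i / (1 + Σλ_ih_i)
Numerator: 0.051×1.9 + 0.22×8.4 + 0.18×6.4 + 0.37×4.9 = 4.91
Denominator: 1 + 0.051×6.2 + 0.22×14 + 0.18×3.9 + 0.37×12 = 9.538
R = 4.91/9.538 = 0.5148 kJ/s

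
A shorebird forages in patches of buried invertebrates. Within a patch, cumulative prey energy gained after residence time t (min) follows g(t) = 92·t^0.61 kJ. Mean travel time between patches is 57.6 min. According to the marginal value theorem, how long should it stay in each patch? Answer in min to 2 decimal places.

By the marginal value theorem, leave when the instantaneous gain rate g'(t) equals the habitat-wide average g(t)/(T + t).
g'(t) = 0.61·92·t^-0.39. Setting 0.61·92·t^-0.39 = 92·t^0.61/(57.6+t) gives 0.61(57.6+t) = t, so 0.39·t = 0.61×57.6.
t* = 0.61×57.6/0.39 = 90.09 min.

90.09 min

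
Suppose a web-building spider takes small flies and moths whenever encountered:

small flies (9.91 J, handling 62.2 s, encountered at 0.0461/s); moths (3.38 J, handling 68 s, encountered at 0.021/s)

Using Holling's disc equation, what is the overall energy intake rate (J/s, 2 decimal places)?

0.10 J/s

Energy encountered per unit search time: 0.0461×9.91 + 0.021×3.38 = 0.5278 J/s.
Handling time per unit search time: 0.0461×62.2 + 0.021×68 = 4.295.
Rate = 0.5278/(1 + 4.295) = 0.09968 J/s.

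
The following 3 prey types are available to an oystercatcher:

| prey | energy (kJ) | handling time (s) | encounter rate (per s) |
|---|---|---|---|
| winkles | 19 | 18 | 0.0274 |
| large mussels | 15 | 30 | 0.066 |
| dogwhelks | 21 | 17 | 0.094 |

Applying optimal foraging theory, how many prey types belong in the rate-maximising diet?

Profitabilities (E/h, kJ/s): dogwhelks 1.24, winkles 1.06, large mussels 0.5. Add prey in this order while the next type's profitability exceeds the intake rate on those already taken.
Rate on top 1: 0.7598. winkles: 1.06 > 0.7598 → include.
Rate on top 2: 0.807. large mussels: 0.5 < 0.807 → exclude; stop.
Optimal diet: dogwhelks, winkles — 2 of 3 types.

2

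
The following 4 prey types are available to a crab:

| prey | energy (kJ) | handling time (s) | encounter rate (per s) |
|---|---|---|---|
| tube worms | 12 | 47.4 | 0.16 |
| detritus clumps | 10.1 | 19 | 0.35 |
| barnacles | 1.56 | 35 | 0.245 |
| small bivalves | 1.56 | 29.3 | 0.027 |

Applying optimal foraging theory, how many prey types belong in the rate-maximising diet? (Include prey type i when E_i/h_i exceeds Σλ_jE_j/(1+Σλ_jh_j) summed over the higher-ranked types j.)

Rank by E/h (kJ/s): detritus clumps 0.532, tube worms 0.253, small bivalves 0.0532, barnacles 0.0446. Include each in turn until the next type's E/h falls below the running intake rate.
Rate on top 1: 0.4621. tube worms: 0.253 < 0.4621 → exclude; stop.
Optimal diet: detritus clumps — 1 of 4 types.

1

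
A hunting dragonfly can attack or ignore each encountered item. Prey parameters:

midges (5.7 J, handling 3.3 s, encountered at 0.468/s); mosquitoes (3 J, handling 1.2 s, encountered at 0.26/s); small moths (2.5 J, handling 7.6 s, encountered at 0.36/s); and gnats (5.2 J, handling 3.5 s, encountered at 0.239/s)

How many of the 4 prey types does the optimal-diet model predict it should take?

Rank by E/h (J/s): mosquitoes 2.5, midges 1.73, gnats 1.49, small moths 0.329. Include each in turn until the next type's E/h falls below the running intake rate.
Rate on top 1: 0.5945. midges: 1.73 > 0.5945 → include.
Rate on top 2: 1.207. gnats: 1.49 > 1.207 → include.
Rate on top 3: 1.27. small moths: 0.329 < 1.27 → exclude; stop.
Optimal diet: mosquitoes, midges, gnats — 3 of 4 types.

3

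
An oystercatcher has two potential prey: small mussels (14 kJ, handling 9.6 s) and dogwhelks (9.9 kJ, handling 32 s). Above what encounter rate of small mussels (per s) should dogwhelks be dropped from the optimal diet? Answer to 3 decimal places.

Drop dogwhelks once their profitability E₂/h₂ falls below the rate achievable on small mussels alone: E₂/h₂ = λE₁/(1 + λh₁).
Solve for λ: λE₁h₂ = E₂(1 + λh₁) → λ(E₁h₂ − E₂h₁) = E₂ → λ = E₂/(E₁h₂ − E₂h₁).
λ = 9.9/(14×32 − 9.9×9.6) = 9.9/353 = 0.02805 per s.

0.028 per s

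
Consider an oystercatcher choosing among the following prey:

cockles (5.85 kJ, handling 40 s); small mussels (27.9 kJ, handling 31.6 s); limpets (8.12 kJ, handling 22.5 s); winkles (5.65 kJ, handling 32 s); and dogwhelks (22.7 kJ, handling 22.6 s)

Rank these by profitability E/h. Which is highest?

dogwhelks

In descending order of E/h:
dogwhelks: 22.7/22.6 = 1 kJ/s
small mussels: 27.9/31.6 = 0.883 kJ/s
limpets: 8.12/22.5 = 0.361 kJ/s
winkles: 5.65/32 = 0.177 kJ/s
cockles: 5.85/40 = 0.146 kJ/s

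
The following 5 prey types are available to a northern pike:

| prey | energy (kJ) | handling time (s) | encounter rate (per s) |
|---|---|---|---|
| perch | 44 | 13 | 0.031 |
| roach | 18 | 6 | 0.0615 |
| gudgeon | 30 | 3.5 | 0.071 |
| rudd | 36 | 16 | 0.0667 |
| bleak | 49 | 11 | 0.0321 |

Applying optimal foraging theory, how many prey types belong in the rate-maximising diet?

Rank by E/h (kJ/s): gudgeon 8.57, bleak 4.45, perch 3.38, roach 3, rudd 2.25. Include each in turn until the next type's E/h falls below the running intake rate.
Rate on top 1: 1.706. bleak: 4.45 > 1.706 → include.
Rate on top 2: 2.312. perch: 3.38 > 2.312 → include.
Rate on top 3: 2.528. roach: 3 > 2.528 → include.
Rate on top 4: 2.601. rudd: 2.25 < 2.601 → exclude; stop.
Optimal diet: gudgeon, bleak, perch, roach — 4 of 5 types.

4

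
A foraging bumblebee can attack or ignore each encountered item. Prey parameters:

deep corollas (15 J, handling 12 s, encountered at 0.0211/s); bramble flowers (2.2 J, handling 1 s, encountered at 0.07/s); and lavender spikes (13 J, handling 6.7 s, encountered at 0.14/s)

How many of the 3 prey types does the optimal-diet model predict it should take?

Rank by E/h (J/s): bramble flowers 2.2, lavender spikes 1.94, deep corollas 1.25. Include each in turn until the next type's E/h falls below the running intake rate.
Rate on top 1: 0.1439. lavender spikes: 1.94 > 0.1439 → include.
Rate on top 2: 0.9831. deep corollas: 1.25 > 0.9831 → include.
Optimal diet: bramble flowers, lavender spikes, deep corollas — 3 of 3 types.

3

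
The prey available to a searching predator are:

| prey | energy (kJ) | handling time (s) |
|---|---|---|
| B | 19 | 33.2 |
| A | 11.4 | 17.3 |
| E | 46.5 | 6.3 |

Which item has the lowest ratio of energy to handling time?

B

Profitability E/h (kJ/s): B = 19/33.2 = 0.572, A = 11.4/17.3 = 0.659, E = 46.5/6.3 = 7.38.
Ranked: E > A > B.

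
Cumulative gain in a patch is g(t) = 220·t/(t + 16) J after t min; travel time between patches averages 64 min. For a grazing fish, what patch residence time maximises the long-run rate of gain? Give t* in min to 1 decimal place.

32.0 min

Optimal t* satisfies g'(t*) = g(t*)/(T + t*).
g'(t) = 220·16/(t + 16)². Setting 220·16/(t+16)² = 220t/[(t+16)(64+t)] gives 16(64+t) = t(t+16), so t² = 16×64 = 1024.
t* = √1024 = 32 min.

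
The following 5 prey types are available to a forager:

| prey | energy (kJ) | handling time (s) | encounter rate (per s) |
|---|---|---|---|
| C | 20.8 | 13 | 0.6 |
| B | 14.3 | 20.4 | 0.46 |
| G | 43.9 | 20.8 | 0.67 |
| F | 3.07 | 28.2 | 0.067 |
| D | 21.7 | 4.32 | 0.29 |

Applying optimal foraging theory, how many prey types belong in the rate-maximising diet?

Rank by E/h (kJ/s): D 5.02, G 2.11, C 1.6, B 0.701, F 0.109. Include each in turn until the next type's E/h falls below the running intake rate.
Rate on top 1: 2.793. G: 2.11 < 2.793 → exclude; stop.
Optimal diet: D — 1 of 5 types.

1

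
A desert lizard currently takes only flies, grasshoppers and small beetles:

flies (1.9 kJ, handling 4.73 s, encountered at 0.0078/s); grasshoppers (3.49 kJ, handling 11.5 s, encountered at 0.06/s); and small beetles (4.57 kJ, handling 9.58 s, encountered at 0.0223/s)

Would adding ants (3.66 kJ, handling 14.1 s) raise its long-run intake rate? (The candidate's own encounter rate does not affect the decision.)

On flies, grasshoppers and small beetles alone, R = ΣλE/(1+Σλh) = 0.3261/1.941 = 0.1681 kJ/s.
Profitability of ants: 3.66/14.1 = 0.2596 kJ/s.
0.2596 > 0.1681, so adding ants raises the average — include it.

Yes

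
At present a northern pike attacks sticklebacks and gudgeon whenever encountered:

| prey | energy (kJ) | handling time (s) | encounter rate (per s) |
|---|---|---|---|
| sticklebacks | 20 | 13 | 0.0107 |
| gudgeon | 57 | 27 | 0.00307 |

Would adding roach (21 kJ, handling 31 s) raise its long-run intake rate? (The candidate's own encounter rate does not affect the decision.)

Yes

Current rate: (0.0107×20 + 0.00307×57)/(1 + 0.0107×13 + 0.00307×27) = 0.3183 kJ/s.
Profitability of roach: 21/31 = 0.6774 kJ/s.
0.6774 > 0.3183, so adding roach raises the average — include it.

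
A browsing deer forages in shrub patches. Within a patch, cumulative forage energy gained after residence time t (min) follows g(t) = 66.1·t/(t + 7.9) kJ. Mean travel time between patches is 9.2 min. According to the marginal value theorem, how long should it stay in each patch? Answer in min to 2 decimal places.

8.53 min

Optimal t* satisfies g'(t*) = g(t*)/(T + t*).
g'(t) = 66.1·7.9/(t + 7.9)². Setting 66.1·7.9/(t+7.9)² = 66.1t/[(t+7.9)(9.2+t)] gives 7.9(9.2+t) = t(t+7.9), so t² = 7.9×9.2 = 72.68.
t* = √72.68 = 8.525 min.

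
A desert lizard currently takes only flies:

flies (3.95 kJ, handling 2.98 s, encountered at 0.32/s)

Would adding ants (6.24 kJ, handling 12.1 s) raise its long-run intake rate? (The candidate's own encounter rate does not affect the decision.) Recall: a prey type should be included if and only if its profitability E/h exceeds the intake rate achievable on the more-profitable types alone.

No

Current rate: (0.32×3.95)/(1 + 0.32×2.98) = 0.647 kJ/s.
ants: E/h = 6.24/12.1 = 0.5157 kJ/s.
Since 0.5157 < R, time spent handling ants is better spent searching.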